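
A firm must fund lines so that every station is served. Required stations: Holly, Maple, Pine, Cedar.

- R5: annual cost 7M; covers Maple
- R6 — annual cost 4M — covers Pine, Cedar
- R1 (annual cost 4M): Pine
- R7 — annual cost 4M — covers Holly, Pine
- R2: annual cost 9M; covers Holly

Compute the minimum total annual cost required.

Choose R5, R6, and R7: together they cover Holly, Maple, Pine, Cedar — every station.
Total annual cost: 7 + 4 + 4 = 15.
No cover costs less than 15.

15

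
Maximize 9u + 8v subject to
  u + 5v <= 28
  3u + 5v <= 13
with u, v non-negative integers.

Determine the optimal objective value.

(u,v)=(4,0) is feasible, giving 36.
(u,v)=(3,0) is feasible, giving 27.
No feasible integer point exceeds 36.

36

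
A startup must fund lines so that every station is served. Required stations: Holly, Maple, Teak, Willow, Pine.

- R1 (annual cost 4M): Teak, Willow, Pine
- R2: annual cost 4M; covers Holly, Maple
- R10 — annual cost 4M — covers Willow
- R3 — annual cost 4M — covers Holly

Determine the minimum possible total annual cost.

Choose R1 and R2: together they cover Holly, Maple, Teak, Willow, Pine — every station.
Total annual cost: 4 + 4 = 8.

8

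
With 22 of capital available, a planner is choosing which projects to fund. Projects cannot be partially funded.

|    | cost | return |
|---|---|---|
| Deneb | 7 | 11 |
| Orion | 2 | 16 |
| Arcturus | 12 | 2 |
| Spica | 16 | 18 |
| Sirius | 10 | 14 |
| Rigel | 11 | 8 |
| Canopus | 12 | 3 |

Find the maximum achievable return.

Take Deneb, Orion, and Sirius: cost 7 + 2 + 10 = 19 ≤ 22, return 11 + 16 + 14 = 41.
No other feasible combination does better.

41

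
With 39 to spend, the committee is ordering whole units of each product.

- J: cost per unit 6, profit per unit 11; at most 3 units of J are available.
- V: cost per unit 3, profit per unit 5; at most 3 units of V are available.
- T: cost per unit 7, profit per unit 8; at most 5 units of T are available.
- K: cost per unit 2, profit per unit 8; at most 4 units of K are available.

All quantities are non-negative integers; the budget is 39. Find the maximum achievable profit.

83

Take 3×J, 2×V, 1×T, and 4×K: cost 39 ≤ 39, profit 3·11 + 2·5 + 1·8 + 4·8 = 83.
K has the best ratio (8/2) and is taken to its limit of 4; remaining capacity is filled optimally with the others.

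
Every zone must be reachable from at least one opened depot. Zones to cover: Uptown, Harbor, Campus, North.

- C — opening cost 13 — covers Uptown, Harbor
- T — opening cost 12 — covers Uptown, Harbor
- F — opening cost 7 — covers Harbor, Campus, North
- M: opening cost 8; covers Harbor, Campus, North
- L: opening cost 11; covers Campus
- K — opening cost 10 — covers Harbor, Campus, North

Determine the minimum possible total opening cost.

Choose T and F: together they cover Uptown, Harbor, Campus, North — every zone.
Total opening cost: 12 + 7 = 19.
No cover costs less than 19.

19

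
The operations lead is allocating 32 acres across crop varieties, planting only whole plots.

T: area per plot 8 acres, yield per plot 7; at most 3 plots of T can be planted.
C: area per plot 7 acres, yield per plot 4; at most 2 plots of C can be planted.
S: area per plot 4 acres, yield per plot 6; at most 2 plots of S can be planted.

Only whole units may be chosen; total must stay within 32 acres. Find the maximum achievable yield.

Take 3×T and 2×S: area 32 ≤ 32, yield 3·7 + 2·6 = 33.
S has the best ratio (6/4) and is taken to its limit of 2; remaining capacity is filled optimally with the others.

33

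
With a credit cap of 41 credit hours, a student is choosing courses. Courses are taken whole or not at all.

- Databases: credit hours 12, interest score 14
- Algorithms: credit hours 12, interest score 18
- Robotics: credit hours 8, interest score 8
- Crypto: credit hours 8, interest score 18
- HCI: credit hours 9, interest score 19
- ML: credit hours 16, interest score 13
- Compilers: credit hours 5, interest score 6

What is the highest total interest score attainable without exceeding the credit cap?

69

Databases + Algorithms + Crypto + HCI: credit hours 12 + 12 + 8 + 9 = 41 ≤ 41, interest score 14 + 18 + 18 + 19 = 69.
Algorithms + Robotics + Crypto + HCI: credit hours 12 + 8 + 8 + 9 = 37 ≤ 41, interest score 18 + 8 + 18 + 19 = 63.
Algorithms + Crypto + HCI + Compilers: credit hours 12 + 8 + 9 + 5 = 34 ≤ 41, interest score 18 + 18 + 19 + 6 = 61.
Best is Databases, Algorithms, Crypto, and HCI with total interest score 69.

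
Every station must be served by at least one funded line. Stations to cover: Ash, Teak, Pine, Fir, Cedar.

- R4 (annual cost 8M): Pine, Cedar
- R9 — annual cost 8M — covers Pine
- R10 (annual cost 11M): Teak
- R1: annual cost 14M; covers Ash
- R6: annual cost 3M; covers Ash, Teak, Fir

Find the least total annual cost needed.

This is a weighted set-cover instance.
Choose R4 and R6: together they cover Ash, Teak, Pine, Fir, Cedar — every station.
Total annual cost: 8 + 3 = 11.
No cover costs less than 11.

11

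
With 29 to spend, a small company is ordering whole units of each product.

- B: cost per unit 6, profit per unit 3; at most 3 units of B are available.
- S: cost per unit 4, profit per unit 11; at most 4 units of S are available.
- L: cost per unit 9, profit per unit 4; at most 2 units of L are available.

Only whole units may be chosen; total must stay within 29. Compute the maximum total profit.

S has the best ratio (11/4); taking only S gives at most 4×11 = 44 (stopped by the supply cap of 4).
Mixing does better — 2×B and 4×S: cost 28 ≤ 29, profit 2·3 + 4·11 = 50.

50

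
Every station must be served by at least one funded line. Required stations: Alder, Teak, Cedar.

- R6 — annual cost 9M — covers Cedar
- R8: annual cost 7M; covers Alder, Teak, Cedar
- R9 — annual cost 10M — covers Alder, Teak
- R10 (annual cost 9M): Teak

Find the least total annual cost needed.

7

R8 alone covers Alder, Teak, Cedar — every station.
Total annual cost: 7.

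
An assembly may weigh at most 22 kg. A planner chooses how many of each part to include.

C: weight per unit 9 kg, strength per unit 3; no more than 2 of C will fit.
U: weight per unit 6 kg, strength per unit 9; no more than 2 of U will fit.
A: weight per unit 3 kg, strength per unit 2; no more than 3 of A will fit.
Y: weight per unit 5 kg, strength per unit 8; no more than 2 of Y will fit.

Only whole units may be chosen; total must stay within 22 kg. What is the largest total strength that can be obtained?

Take 2×U and 2×Y: weight 22 ≤ 22, strength 2·9 + 2·8 = 34.
Y has the best ratio (8/5) and is taken to its limit of 2; remaining capacity is filled optimally with the others.

34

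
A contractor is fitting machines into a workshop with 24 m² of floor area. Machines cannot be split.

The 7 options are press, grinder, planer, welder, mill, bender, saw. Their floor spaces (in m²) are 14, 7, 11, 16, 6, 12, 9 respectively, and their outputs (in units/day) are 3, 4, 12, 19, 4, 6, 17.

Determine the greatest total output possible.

29

Take planer and saw: floor space 11 + 9 = 20 ≤ 24, output 12 + 17 = 29.
No other feasible combination does better.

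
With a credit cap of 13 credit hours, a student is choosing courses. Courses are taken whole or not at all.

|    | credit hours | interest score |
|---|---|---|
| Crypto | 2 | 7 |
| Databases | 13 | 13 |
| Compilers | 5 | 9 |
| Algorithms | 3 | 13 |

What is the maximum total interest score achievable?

29

Crypto + Compilers + Algorithms: credit hours 2 + 5 + 3 = 10 ≤ 13, interest score 7 + 9 + 13 = 29.
Crypto + Algorithms: credit hours 2 + 3 = 5 ≤ 13, interest score 7 + 13 = 20.
Compilers + Algorithms: credit hours 5 + 3 = 8 ≤ 13, interest score 9 + 13 = 22.
Best is Crypto, Compilers, and Algorithms with total interest score 29.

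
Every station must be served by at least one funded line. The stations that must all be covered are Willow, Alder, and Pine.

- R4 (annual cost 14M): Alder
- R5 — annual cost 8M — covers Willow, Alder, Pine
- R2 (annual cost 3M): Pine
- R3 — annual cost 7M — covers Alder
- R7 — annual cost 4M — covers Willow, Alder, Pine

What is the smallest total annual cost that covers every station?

4

R7 alone covers Willow, Alder, Pine — every station.
Total annual cost: 4.
No cover costs less than 4.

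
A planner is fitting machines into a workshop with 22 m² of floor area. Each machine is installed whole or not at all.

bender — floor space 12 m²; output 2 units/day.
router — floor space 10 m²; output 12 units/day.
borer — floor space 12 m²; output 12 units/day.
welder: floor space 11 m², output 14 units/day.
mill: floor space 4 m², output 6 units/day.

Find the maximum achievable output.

welder + mill: floor space 11 + 4 = 15 ≤ 22, output 14 + 6 = 20.
router + borer: floor space 10 + 12 = 22 ≤ 22, output 12 + 12 = 24.
router + welder: floor space 10 + 11 = 21 ≤ 22, output 12 + 14 = 26.
Best is router and welder with total output 26.

26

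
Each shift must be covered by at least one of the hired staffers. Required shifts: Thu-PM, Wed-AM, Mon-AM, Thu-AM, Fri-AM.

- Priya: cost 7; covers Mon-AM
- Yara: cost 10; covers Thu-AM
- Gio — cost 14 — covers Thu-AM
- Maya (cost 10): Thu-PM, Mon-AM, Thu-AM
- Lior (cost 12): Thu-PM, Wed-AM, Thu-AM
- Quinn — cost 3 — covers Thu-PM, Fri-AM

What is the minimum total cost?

22

This is a weighted set-cover instance.
Choose Priya, Lior, and Quinn: together they cover Thu-PM, Wed-AM, Mon-AM, Thu-AM, Fri-AM — every shift.
Total cost: 7 + 12 + 3 = 22.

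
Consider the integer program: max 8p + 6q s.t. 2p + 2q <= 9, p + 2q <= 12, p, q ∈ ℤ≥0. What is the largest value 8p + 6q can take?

32

The continuous relaxation peaks at (4.5, 0) with value 36.00; rounding to a feasible lattice point costs some objective.
(p,q)=(4,0): 2·4+2·0=8≤9, 1·4+2·0=4≤12, objective 32.
(p,q)=(3,1): 2·3+2·1=8≤9, 1·3+2·1=5≤12, objective 30.
Maximum is 32 at (p,q)=(4,0).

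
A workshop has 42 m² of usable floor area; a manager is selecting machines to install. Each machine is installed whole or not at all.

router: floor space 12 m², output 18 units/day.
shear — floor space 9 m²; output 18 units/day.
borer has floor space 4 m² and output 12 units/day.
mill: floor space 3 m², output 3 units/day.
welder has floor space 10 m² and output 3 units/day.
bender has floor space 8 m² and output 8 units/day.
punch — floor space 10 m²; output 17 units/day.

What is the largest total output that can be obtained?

68

This is a 0-1 knapsack instance.
Allowing fractional choices, the relaxed optimum would be about 72.0, but machines are indivisible.
router + shear + borer + punch: floor space 12 + 9 + 4 + 10 = 35 ≤ 42, output 18 + 18 + 12 + 17 = 65.
router + shear + mill + bender + punch: floor space 12 + 9 + 3 + 8 + 10 = 42 ≤ 42, output 18 + 18 + 3 + 8 + 17 = 64.
router + shear + borer + mill + punch: floor space 12 + 9 + 4 + 3 + 10 = 38 ≤ 42, output 18 + 18 + 12 + 3 + 17 = 68.
Best is router, shear, borer, mill, and punch with total output 68.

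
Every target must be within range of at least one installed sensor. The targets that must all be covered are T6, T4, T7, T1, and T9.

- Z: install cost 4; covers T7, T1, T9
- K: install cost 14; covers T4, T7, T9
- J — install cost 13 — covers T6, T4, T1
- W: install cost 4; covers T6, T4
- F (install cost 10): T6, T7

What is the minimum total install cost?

8

Choose Z and W: together they cover T6, T4, T7, T1, T9 — every target.
Total install cost: 4 + 4 = 8.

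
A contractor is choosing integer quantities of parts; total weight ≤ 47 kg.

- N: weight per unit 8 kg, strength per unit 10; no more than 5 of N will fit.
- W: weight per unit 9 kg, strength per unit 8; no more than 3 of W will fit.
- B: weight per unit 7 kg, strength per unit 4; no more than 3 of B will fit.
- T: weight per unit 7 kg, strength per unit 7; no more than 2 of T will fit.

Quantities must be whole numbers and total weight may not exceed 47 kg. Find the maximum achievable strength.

Take 5×N and 1×T: weight 47 ≤ 47, strength 5·10 + 1·7 = 57.
N has the best ratio (10/8) and is taken to its limit of 5; remaining capacity is filled optimally with the others.

57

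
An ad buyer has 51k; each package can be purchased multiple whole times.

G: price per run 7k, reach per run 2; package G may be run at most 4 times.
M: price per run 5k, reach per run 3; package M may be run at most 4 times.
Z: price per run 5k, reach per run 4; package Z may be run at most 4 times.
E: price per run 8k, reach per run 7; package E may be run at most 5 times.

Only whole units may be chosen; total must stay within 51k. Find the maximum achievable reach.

43

This is a bounded integer knapsack.
Take 2×Z and 5×E: price 50 ≤ 51, reach 2·4 + 5·7 = 43.
E has the best ratio (7/8) and is taken to its limit of 5; remaining capacity is filled optimally with the others.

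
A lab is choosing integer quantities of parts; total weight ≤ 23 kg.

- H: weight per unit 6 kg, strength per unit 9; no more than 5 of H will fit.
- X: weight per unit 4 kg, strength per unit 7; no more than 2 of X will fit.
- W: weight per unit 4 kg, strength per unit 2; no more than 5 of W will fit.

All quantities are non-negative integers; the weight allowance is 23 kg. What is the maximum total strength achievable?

34

X has the best ratio (7/4); taking only X gives at most 2×7 = 14 (stopped by the supply cap of 2).
Mixing does better — 3×H and 1×X: weight 22 ≤ 23, strength 3·9 + 1·7 = 34.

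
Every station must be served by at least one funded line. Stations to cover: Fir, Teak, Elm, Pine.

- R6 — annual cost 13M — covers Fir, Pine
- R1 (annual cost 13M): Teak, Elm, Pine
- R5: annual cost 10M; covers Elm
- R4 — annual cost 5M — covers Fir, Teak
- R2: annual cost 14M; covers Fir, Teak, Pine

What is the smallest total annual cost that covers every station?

18

Choose R1 and R4: together they cover Fir, Teak, Elm, Pine — every station.
Total annual cost: 13 + 5 = 18.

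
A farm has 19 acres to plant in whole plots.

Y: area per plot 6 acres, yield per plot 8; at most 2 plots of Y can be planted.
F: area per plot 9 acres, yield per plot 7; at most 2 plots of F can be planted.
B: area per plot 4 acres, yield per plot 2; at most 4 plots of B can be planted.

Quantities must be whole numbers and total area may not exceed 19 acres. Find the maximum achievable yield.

18

Y has the best ratio (8/6); taking only Y gives at most 2×8 = 16 (stopped by the supply cap of 2).
Mixing does better — 2×Y and 1×B: area 16 ≤ 19, yield 2·8 + 1·2 = 18.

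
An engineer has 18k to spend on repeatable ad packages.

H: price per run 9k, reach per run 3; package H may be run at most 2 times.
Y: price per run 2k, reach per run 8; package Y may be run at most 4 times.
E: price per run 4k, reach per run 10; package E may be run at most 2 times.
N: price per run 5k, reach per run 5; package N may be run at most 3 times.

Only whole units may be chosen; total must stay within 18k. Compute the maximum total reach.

Y has the best ratio (8/2); taking only Y gives at most 4×8 = 32 (stopped by the supply cap of 4).
Mixing does better — 4×Y and 2×E: price 16 ≤ 18, reach 4·8 + 2·10 = 52.

52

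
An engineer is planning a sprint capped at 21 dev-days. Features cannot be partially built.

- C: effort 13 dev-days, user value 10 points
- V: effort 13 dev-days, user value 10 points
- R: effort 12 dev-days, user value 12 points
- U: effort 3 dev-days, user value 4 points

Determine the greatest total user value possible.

16

V + U: effort 13 + 3 = 16 ≤ 21, user value 10 + 4 = 14.
R + U: effort 12 + 3 = 15 ≤ 21, user value 12 + 4 = 16.
C + U: effort 13 + 3 = 16 ≤ 21, user value 10 + 4 = 14.
Best is R and U with total user value 16.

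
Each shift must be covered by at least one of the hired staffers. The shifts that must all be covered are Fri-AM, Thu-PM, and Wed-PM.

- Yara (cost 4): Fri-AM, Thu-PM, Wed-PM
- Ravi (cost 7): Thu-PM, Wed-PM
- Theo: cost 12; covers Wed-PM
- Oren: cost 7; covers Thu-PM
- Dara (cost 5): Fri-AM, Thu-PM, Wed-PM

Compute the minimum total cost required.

Yara alone covers Fri-AM, Thu-PM, Wed-PM — every shift.
Total cost: 4.
No cover costs less than 4.

4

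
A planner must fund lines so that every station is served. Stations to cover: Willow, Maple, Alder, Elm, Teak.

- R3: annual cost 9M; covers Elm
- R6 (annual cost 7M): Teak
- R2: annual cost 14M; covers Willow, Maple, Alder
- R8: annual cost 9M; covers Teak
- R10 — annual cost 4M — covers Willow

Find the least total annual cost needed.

30

The greedy cost-per-new-station heuristic would pick R10, R6, R2, and R3 for 34, but a cheaper cover exists.
Choose R3, R6, and R2: together they cover Willow, Maple, Alder, Elm, Teak — every station.
Total annual cost: 9 + 7 + 14 = 30.
No cover costs less than 30.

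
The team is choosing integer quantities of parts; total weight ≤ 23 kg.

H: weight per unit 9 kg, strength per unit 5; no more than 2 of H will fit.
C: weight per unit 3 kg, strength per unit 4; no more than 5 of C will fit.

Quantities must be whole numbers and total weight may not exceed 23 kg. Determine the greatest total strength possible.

21

5×C: weight 15 ≤ 23, strength 5·4 = 20.
1×H and 4×C: weight 21 ≤ 23, strength 1·5 + 4·4 = 21.
Best is 21.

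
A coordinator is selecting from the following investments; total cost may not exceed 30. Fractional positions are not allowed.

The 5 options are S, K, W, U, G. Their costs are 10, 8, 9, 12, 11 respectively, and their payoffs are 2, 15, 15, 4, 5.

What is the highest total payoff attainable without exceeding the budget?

K + W + U: cost 8 + 9 + 12 = 29 ≤ 30, payoff 15 + 15 + 4 = 34.
S + K + W: cost 10 + 8 + 9 = 27 ≤ 30, payoff 2 + 15 + 15 = 32.
K + W + G: cost 8 + 9 + 11 = 28 ≤ 30, payoff 15 + 15 + 5 = 35.
Best is K, W, and G with total payoff 35.

35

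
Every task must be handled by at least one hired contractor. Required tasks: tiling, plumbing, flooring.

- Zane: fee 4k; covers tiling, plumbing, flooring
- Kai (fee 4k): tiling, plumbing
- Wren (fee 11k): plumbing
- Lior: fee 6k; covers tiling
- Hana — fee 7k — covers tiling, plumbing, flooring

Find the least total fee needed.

Zane alone covers tiling, plumbing, flooring — every task.
Total fee: 4.

4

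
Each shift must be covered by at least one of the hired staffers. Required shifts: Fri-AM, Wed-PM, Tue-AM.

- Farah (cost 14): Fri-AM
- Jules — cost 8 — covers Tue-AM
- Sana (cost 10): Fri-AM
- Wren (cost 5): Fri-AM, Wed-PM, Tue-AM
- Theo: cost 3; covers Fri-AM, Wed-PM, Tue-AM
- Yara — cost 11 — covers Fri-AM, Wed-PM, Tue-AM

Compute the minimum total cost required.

This is a weighted set-cover instance.
Theo alone covers Fri-AM, Wed-PM, Tue-AM — every shift.
Total cost: 3.
No cover costs less than 3.

3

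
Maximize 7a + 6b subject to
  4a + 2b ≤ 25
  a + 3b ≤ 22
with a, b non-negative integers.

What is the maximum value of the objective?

Relaxing integrality, the LP optimum is 59.50 at (a,b) = (3.1, 6.3), which is not an integer point.
(a,b)=(3,6): 4·3+2·6=24≤25, 1·3+3·6=21≤22, objective 57.
(a,b)=(3,5): 4·3+2·5=22≤25, 1·3+3·5=18≤22, objective 51.
(a,b)=(2,6): 4·2+2·6=20≤25, 1·2+3·6=20≤22, objective 50.
No feasible integer point exceeds 57.

57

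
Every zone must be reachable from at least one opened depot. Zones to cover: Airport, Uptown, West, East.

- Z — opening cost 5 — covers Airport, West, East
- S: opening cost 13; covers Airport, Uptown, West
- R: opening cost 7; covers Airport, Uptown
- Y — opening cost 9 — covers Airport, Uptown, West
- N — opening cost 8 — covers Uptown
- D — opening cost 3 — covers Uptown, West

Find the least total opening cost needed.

Choose Z and D: together they cover Airport, Uptown, West, East — every zone.
Total opening cost: 5 + 3 = 8.
No cover costs less than 8.

8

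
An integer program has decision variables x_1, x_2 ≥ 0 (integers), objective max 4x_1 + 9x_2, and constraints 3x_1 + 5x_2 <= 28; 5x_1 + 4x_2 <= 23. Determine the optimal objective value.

The continuous relaxation peaks at (0, 5.6) with value 50.40; rounding to a feasible lattice point costs some objective.
(x_1,x_2)=(0,5): 3·0+5·5=25≤28, 5·0+4·5=20≤23, objective 45.
(x_1,x_2)=(1,4): 3·1+5·4=23≤28, 5·1+4·4=21≤23, objective 40.
(x_1,x_2)=(0,4): 3·0+5·4=20≤28, 5·0+4·4=16≤23, objective 36.
Maximum is 45 at (x_1,x_2)=(0,5).

45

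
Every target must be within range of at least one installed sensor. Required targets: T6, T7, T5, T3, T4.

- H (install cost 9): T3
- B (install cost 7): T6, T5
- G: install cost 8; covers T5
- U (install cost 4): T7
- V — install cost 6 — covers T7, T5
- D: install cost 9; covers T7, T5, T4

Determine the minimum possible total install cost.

The greedy cost-per-new-target heuristic would pick V, B, H, and D for 31, but a cheaper cover exists.
Choose H, B, and D: together they cover T6, T7, T5, T3, T4 — every target.
Total install cost: 9 + 7 + 9 = 25.
No cover costs less than 25.

25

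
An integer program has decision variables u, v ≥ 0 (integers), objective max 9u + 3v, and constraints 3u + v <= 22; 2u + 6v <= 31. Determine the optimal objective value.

66

(u,v)=(7,1): 3·7+1·1=22≤22, 2·7+6·1=20≤31, objective 66.
(u,v)=(7,0): 3·7+1·0=21≤22, 2·7+6·0=14≤31, objective 63.
Maximum is 66 at (u,v)=(7,1).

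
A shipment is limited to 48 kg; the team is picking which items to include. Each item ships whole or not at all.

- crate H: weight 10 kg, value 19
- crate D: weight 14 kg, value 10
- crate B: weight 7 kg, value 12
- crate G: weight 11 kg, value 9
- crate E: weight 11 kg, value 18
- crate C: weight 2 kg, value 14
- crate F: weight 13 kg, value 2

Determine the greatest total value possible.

73

Allowing fractional choices, the relaxed optimum would be about 77.0, but items are indivisible.
crate H + crate D + crate B + crate E + crate C: weight 10 + 14 + 7 + 11 + 2 = 44 ≤ 48, value 19 + 10 + 12 + 18 + 14 = 73.
crate H + crate B + crate G + crate E + crate C: weight 10 + 7 + 11 + 11 + 2 = 41 ≤ 48, value 19 + 12 + 9 + 18 + 14 = 72.
crate H + crate D + crate G + crate E + crate C: weight 10 + 14 + 11 + 11 + 2 = 48 ≤ 48, value 19 + 10 + 9 + 18 + 14 = 70.
Best is crate H, crate D, crate B, crate E, and crate C with total value 73.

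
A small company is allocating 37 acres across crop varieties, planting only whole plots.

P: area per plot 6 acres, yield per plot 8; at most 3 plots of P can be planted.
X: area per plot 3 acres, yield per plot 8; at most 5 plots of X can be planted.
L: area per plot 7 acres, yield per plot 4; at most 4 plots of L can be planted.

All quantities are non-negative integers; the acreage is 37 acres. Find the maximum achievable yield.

64

This is a bounded integer knapsack.
X has the best ratio (8/3); taking only X gives at most 5×8 = 40 (stopped by the supply cap of 5).
Mixing does better — 3×P and 5×X: area 33 ≤ 37, yield 3·8 + 5·8 = 64.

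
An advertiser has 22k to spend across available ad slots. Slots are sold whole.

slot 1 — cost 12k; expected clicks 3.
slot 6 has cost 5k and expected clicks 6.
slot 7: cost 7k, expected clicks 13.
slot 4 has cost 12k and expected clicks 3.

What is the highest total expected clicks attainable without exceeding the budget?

19

slot 1 + slot 7: cost 12 + 7 = 19 ≤ 22, expected clicks 3 + 13 = 16.
slot 7 + slot 4: cost 7 + 12 = 19 ≤ 22, expected clicks 13 + 3 = 16.
slot 6 + slot 7: cost 5 + 7 = 12 ≤ 22, expected clicks 6 + 13 = 19.
Best is slot 6 and slot 7 with total expected clicks 19.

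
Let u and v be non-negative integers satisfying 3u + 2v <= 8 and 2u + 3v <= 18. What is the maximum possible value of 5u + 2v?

Relaxing integrality, the LP optimum is 13.33 at (u,v) = (2.67, 0), which is not an integer point.
(u,v)=(2,1): 3·2+2·1=8≤8, 2·2+3·1=7≤18, objective 12.
(u,v)=(2,0): 3·2+2·0=6≤8, 2·2+3·0=4≤18, objective 10.
No feasible integer point exceeds 12.

12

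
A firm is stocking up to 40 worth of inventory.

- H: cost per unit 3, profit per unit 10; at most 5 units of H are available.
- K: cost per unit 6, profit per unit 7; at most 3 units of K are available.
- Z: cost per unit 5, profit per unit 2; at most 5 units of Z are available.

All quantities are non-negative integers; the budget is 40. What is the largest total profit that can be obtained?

H has the best ratio (10/3); taking only H gives at most 5×10 = 50 (stopped by the supply cap of 5).
Mixing does better — 5×H, 3×K, and 1×Z: cost 38 ≤ 40, profit 5·10 + 3·7 + 1·2 = 73.

73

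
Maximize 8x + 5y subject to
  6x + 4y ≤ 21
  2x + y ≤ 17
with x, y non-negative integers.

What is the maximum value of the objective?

26

(x,y)=(2,2): 6·2+4·2=20≤21, 2·2+1·2=6≤17, objective 26.
(x,y)=(3,0): 6·3+4·0=18≤21, 2·3+1·0=6≤17, objective 24.
(x,y)=(1,3): 6·1+4·3=18≤21, 2·1+1·3=5≤17, objective 23.
No feasible integer point exceeds 26.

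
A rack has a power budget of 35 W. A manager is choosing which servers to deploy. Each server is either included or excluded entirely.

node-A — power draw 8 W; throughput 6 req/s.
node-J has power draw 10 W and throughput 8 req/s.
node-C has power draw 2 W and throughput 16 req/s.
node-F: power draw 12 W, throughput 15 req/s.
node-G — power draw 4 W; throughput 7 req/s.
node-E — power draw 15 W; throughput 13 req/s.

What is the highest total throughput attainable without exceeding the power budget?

Allowing fractional choices, the relaxed optimum would be about 52.6, but servers are indivisible.
node-J + node-C + node-F + node-G: power draw 10 + 2 + 12 + 4 = 28 ≤ 35, throughput 8 + 16 + 15 + 7 = 46.
node-C + node-F + node-G + node-E: power draw 2 + 12 + 4 + 15 = 33 ≤ 35, throughput 16 + 15 + 7 + 13 = 51.
Best is node-C, node-F, node-G, and node-E with total throughput 51.

51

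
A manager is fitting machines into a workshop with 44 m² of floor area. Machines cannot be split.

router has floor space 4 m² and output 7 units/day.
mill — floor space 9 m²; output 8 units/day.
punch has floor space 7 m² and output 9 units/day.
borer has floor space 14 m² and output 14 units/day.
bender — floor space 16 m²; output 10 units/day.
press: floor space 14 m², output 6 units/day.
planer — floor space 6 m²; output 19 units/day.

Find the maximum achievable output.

Take router, mill, punch, borer, and planer: floor space 4 + 9 + 7 + 14 + 6 = 40 ≤ 44, output 7 + 8 + 9 + 14 + 19 = 57.
No other feasible combination does better.

57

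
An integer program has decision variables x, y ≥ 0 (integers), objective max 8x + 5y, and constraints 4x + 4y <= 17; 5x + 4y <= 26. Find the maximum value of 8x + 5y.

32

(x,y)=(4,0): 4·4+4·0=16≤17, 5·4+4·0=20≤26, objective 32.
(x,y)=(3,1): 4·3+4·1=16≤17, 5·3+4·1=19≤26, objective 29.
(x,y)=(3,0): 4·3+4·0=12≤17, 5·3+4·0=15≤26, objective 24.
Maximum is 32 at (x,y)=(4,0).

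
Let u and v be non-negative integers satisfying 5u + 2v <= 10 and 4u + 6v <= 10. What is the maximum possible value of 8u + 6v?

Relaxing integrality, the LP optimum is 17.27 at (u,v) = (1.82, 0.455), which is not an integer point.
(u,v)=(2,0): 5·2+2·0=10≤10, 4·2+6·0=8≤10, objective 16.
(u,v)=(1,1): 5·1+2·1=7≤10, 4·1+6·1=10≤10, objective 14.
(u,v)=(1,0): 5·1+2·0=5≤10, 4·1+6·0=4≤10, objective 8.
No feasible integer point exceeds 16.

16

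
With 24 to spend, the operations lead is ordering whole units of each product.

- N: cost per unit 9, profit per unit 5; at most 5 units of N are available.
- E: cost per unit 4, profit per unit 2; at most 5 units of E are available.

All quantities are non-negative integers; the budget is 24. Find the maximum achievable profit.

12

This is a bounded integer knapsack.
N has the best ratio (5/9); taking only N gives at most 2×5 = 10 (stopped by the cost limit).
Mixing does better — 2×N and 1×E: cost 22 ≤ 24, profit 2·5 + 1·2 = 12.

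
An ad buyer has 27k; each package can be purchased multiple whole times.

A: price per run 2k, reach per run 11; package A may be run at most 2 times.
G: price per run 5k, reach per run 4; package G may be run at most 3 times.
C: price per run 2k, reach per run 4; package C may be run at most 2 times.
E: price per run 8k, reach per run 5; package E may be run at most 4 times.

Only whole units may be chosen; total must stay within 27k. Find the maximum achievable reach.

43

This is a bounded integer knapsack.
A has the best ratio (11/2); taking only A gives at most 2×11 = 22 (stopped by the supply cap of 2).
Mixing does better — 2×A, 2×G, 2×C, and 1×E: price 26 ≤ 27, reach 2·11 + 2·4 + 2·4 + 1·5 = 43.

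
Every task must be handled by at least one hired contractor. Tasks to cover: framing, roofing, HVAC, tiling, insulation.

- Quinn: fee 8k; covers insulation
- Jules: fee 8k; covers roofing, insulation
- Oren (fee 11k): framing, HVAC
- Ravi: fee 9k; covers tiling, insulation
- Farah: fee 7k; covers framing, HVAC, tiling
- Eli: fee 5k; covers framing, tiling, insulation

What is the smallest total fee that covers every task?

This is an integer covering problem.
The greedy cost-per-new-task heuristic would pick Eli, Farah, and Jules for 20, but a cheaper cover exists.
Choose Jules and Farah: together they cover framing, roofing, HVAC, tiling, insulation — every task.
Total fee: 8 + 7 = 15.
No cover costs less than 15.

15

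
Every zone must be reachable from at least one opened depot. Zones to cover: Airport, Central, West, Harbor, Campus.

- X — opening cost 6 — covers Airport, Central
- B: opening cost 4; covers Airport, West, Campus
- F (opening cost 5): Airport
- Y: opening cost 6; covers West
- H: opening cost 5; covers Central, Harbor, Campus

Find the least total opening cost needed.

Choose B and H: together they cover Airport, Central, West, Harbor, Campus — every zone.
Total opening cost: 4 + 5 = 9.

9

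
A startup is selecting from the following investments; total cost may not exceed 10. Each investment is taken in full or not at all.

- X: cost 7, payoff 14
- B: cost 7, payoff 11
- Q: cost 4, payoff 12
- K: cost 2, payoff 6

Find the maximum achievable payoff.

20

Take X and K: cost 7 + 2 = 9 ≤ 10, payoff 14 + 6 = 20.
No other feasible combination does better.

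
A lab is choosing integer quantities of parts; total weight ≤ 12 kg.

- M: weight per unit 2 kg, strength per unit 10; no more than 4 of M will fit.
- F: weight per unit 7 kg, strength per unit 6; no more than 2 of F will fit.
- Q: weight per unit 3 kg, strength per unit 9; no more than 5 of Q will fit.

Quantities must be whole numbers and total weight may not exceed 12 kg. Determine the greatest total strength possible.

3×M and 2×Q: weight 12 ≤ 12, strength 3·10 + 2·9 = 48.
4×M and 1×Q: weight 11 ≤ 12, strength 4·10 + 1·9 = 49.
Best is 49.

49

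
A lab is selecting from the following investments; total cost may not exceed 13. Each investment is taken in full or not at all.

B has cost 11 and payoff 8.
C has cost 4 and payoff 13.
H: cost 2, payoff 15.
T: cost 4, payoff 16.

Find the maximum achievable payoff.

44

This is a 0-1 knapsack instance.
Allowing fractional choices, the relaxed optimum would be about 46.2, but investments are indivisible.
C + H + T: cost 4 + 2 + 4 = 10 ≤ 13, payoff 13 + 15 + 16 = 44.
H + T: cost 2 + 4 = 6 ≤ 13, payoff 15 + 16 = 31.
Best is C, H, and T with total payoff 44.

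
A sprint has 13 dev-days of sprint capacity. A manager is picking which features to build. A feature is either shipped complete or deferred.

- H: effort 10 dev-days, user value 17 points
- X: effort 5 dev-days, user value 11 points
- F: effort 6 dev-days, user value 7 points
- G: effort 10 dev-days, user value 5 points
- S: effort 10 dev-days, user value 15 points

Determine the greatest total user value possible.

18

Allowing fractional choices, the relaxed optimum would be about 24.6, but features are indivisible.
X + F: effort 5 + 6 = 11 ≤ 13, user value 11 + 7 = 18.
H: effort 10 ≤ 13, user value 17.
Best is X and F with total user value 18.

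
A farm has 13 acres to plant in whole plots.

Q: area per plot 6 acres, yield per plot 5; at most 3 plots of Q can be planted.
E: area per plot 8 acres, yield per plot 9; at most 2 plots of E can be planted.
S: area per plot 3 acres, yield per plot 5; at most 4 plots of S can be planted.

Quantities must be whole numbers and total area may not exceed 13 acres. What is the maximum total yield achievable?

4×S: area 12 ≤ 13, yield 4·5 = 20.
3×S: area 9 ≤ 13, yield 3·5 = 15.
Best is 20.

20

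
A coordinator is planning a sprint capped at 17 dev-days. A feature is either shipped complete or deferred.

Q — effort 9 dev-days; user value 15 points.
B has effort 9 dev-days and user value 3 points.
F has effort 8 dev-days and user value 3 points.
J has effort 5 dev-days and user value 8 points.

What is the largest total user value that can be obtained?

This is a 0-1 knapsack instance.
Allowing fractional choices, the relaxed optimum would be about 24.1, but features are indivisible.
Q + J: effort 9 + 5 = 14 ≤ 17, user value 15 + 8 = 23.
Q + F: effort 9 + 8 = 17 ≤ 17, user value 15 + 3 = 18.
Best is Q and J with total user value 23.

23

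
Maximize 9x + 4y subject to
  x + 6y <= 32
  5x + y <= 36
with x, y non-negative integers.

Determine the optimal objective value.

70

Relaxing integrality, the LP optimum is 74.21 at (x,y) = (6.34, 4.28), which is not an integer point.
(x,y)=(6,4): 1·6+6·4=30≤32, 5·6+1·4=34≤36, objective 70.
(x,y)=(6,3): 1·6+6·3=24≤32, 5·6+1·3=33≤36, objective 66.
The best lattice point is (6,4), giving 70.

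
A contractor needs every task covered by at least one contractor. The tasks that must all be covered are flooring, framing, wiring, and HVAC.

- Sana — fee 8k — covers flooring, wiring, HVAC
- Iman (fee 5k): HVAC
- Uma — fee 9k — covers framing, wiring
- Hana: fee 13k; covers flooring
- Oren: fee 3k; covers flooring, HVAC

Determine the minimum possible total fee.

12

Choose Uma and Oren: together they cover flooring, framing, wiring, HVAC — every task.
Total fee: 9 + 3 = 12.
No cover costs less than 12.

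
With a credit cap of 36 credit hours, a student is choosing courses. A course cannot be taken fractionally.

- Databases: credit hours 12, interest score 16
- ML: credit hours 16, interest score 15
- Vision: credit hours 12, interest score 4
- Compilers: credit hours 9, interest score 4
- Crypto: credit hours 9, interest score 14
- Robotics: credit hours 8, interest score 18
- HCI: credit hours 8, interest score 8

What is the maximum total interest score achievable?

49

Allowing fractional choices, the relaxed optimum would be about 55.0, but courses are indivisible.
Databases + Crypto + Robotics: credit hours 12 + 9 + 8 = 29 ≤ 36, interest score 16 + 14 + 18 = 48.
Databases + ML + Robotics: credit hours 12 + 16 + 8 = 36 ≤ 36, interest score 16 + 15 + 18 = 49.
Best is Databases, ML, and Robotics with total interest score 49.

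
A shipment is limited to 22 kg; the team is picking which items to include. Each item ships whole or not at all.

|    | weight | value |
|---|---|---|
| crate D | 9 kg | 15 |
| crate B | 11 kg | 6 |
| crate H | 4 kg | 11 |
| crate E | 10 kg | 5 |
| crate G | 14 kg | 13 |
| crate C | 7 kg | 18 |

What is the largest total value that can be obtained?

44

crate B + crate H + crate C: weight 11 + 4 + 7 = 22 ≤ 22, value 6 + 11 + 18 = 35.
crate D + crate H + crate C: weight 9 + 4 + 7 = 20 ≤ 22, value 15 + 11 + 18 = 44.
Best is crate D, crate H, and crate C with total value 44.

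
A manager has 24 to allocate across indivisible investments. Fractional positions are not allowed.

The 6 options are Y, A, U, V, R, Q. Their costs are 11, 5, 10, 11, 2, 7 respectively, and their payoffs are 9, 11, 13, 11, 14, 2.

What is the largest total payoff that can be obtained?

A + U + R: cost 5 + 10 + 2 = 17 ≤ 24, payoff 11 + 13 + 14 = 38.
A + U + R + Q: cost 5 + 10 + 2 + 7 = 24 ≤ 24, payoff 11 + 13 + 14 + 2 = 40.
Best is A, U, R, and Q with total payoff 40.

40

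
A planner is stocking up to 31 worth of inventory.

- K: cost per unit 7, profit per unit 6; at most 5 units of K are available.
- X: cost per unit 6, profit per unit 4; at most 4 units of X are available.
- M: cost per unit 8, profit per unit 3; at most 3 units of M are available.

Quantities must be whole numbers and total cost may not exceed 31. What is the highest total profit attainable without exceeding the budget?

24

This is a bounded integer knapsack.
1×K and 4×X: cost 31 ≤ 31, profit 1·6 + 4·4 = 22.
4×K: cost 28 ≤ 31, profit 4·6 = 24.
Best is 24.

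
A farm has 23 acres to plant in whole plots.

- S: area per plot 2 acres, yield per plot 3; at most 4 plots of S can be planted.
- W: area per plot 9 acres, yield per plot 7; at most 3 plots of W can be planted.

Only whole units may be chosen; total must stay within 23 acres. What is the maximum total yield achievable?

Take 2×S and 2×W: area 22 ≤ 23, yield 2·3 + 2·7 = 20.
No other integer combination yields more.

20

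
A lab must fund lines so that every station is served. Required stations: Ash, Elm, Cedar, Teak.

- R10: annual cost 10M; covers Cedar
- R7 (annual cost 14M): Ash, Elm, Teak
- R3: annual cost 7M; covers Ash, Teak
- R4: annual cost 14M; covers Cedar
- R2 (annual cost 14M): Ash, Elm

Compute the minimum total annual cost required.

Choose R10 and R7: together they cover Ash, Elm, Cedar, Teak — every station.
Total annual cost: 10 + 14 = 24.

24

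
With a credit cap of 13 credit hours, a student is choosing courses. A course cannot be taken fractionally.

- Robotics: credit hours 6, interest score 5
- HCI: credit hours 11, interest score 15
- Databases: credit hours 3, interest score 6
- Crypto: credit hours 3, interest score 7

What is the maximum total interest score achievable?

Allowing fractional choices, the relaxed optimum would be about 22.5, but courses are indivisible.
Robotics + Databases + Crypto: credit hours 6 + 3 + 3 = 12 ≤ 13, interest score 5 + 6 + 7 = 18.
HCI: credit hours 11 ≤ 13, interest score 15.
Best is Robotics, Databases, and Crypto with total interest score 18.

18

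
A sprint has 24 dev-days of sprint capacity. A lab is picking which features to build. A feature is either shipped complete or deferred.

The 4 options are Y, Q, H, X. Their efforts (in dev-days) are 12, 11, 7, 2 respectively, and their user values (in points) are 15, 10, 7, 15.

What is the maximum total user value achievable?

Take Y, H, and X: effort 12 + 7 + 2 = 21 ≤ 24, user value 15 + 7 + 15 = 37.
No other feasible combination does better.

37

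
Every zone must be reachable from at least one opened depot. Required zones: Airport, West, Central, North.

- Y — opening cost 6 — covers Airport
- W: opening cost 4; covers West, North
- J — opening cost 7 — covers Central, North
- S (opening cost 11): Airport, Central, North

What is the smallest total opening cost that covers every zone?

15

Choose W and S: together they cover Airport, West, Central, North — every zone.
Total opening cost: 4 + 11 = 15.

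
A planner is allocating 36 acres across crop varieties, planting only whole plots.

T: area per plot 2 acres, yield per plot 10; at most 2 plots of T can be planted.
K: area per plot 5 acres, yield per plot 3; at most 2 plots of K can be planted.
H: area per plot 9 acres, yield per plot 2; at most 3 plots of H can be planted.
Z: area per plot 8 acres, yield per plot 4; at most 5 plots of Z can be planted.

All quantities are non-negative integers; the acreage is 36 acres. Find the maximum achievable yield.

T has the best ratio (10/2); taking only T gives at most 2×10 = 20 (stopped by the supply cap of 2).
Mixing does better — 2×T and 4×Z: area 36 ≤ 36, yield 2·10 + 4·4 = 36.

36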